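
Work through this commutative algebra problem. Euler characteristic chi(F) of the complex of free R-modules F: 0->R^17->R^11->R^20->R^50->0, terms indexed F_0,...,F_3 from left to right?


chi = sum (-1)^i * rank:
(-1)^0*17=17
(-1)^1*11=-11
(-1)^2*20=20
(-1)^3*50=-50
chi=-24


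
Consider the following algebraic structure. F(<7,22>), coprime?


gcd(7,22)=1 => F=ab-a-b=7*22-7-22=154-29=125


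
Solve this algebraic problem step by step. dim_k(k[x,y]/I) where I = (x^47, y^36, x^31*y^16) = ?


k[x,y]/I, I = (x^47, y^36, x^31*y^16)
Rect: 47x36=1692. Corner: (47-31)x(36-16)=320.
dim = 1692-320 = 1372


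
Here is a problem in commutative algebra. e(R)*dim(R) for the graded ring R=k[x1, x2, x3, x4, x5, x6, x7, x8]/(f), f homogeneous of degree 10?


e(R)=deg(f)=10, dim(R)=8-1=7
e*dim=10*7=70


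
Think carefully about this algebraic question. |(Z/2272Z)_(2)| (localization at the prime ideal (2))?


2-primary part: 2272=2^5*71
Size=2^5=32


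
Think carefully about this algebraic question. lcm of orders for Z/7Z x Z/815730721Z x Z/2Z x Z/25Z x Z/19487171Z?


Exponent = lcm of the cyclic orders; pairwise coprime => product.
7^1*13^8*2^1*5^2*11^7=7*815730721*2*25*19487171=5563699417528101850


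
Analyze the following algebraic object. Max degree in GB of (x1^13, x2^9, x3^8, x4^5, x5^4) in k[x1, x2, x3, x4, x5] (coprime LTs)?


Pure powers, coprime LTs => already GB.
Degrees: 13, 9, 8, 5, 4
Max=13


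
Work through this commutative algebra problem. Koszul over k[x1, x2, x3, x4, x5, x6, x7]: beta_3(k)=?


C(n,i)=C(7,3)=35


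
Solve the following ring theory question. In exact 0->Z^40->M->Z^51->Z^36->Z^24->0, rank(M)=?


Alt sum=0:
(-1)^0*40 + (-1)^1*? + (-1)^2*51 + (-1)^3*36 + (-1)^4*24=0
rank(M)=79


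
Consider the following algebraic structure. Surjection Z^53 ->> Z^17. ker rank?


rank(ker) = 53-17 = 36


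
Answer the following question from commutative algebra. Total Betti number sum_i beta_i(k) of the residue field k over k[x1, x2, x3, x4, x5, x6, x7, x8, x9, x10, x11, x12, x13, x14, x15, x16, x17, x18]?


Koszul resolution: beta_i(k)=C(n,i), n=18
sum_i C(18,i) = 2^18 = 262144


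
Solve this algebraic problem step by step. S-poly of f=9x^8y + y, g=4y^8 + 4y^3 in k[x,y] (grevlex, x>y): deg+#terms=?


LT(f)=9x^8y, LT(g)=4y^8
lcm(LM)=x^8y^8
S(f,g) (scaled by 36 to clear denominators) = 4y^7*f - 9x^8*g = -36x^8y^3 + 4y^8
2 terms, deg 11.
11+2=13


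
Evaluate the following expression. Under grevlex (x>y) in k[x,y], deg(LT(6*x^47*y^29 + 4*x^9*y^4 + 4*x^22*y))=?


LT: 6*x^47*y^29
deg_x=47, deg_y=29
Total=47+29=76


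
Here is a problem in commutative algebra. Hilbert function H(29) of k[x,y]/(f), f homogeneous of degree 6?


H(t)=d for t>=d-1.
d=6, t=29
H(29)=6


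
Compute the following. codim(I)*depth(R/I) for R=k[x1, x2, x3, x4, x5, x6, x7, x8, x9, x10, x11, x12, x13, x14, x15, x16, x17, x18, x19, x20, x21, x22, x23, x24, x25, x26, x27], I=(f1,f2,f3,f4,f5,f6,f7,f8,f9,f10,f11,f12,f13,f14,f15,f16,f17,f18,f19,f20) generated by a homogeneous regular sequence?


codim=20, depth=dim(R/I)=27-20=7
Product=20*7=140


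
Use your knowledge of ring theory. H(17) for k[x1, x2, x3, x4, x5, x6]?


C(d+n-1,n-1)=C(22,5)=26334


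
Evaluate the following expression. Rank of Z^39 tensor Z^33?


rank(M(x)N) = rank(M)*rank(N)
39*33 = 1287


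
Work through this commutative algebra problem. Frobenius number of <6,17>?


gcd(6,17)=1 => F=ab-a-b=6*17-6-17=102-23=79


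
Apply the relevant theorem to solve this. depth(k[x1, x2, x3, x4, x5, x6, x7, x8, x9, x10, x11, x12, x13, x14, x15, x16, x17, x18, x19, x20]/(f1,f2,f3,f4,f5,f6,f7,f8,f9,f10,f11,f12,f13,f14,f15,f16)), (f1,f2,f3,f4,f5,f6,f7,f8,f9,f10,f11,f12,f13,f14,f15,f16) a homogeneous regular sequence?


depth(R)=20
depth(R/I)=20-16=4


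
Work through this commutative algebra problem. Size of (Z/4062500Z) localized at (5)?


5-primary part: 4062500=5^7*52
Size=5^7=78125


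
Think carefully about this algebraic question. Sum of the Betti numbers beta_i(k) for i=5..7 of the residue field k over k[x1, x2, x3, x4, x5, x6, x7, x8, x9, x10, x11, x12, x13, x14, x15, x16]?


Koszul resolution: beta_i(k)=C(n,i), n=16
C(16,5)=4368, C(16,6)=8008, C(16,7)=11440
Sum=23816


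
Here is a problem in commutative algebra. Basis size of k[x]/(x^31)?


Basis: 1,x,...,x^30
dim=31


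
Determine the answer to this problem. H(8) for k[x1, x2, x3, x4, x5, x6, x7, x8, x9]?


C(d+n-1,n-1)=C(16,8)=12870


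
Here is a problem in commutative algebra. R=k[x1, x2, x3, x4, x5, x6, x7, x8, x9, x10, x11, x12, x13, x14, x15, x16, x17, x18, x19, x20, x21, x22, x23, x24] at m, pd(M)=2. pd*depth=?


pd+depth=24
depth=24-2=22
pd*depth=2*22=44


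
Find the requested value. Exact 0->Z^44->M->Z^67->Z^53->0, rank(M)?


Alt sum=0:
(-1)^0*44 + (-1)^1*? + (-1)^2*67 + (-1)^3*53=0
rank(M)=58


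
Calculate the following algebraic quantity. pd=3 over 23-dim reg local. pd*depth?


pd+depth=23
depth=23-3=20
pd*depth=3*20=60


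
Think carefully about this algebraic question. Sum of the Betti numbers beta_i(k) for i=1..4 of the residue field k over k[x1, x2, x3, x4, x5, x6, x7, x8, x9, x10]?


Koszul resolution: beta_i(k)=C(n,i), n=10
C(10,1)=10, C(10,2)=45, C(10,3)=120, C(10,4)=210
Sum=385


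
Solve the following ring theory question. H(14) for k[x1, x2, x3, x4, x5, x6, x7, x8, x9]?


C(d+n-1,n-1)=C(22,8)=319770


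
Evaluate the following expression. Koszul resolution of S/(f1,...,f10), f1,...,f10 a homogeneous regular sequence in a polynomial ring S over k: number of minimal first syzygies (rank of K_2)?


Regular sequence => Koszul complex is the minimal free resolution.
Syz_1 minimally generated by Koszul relations f_i*e_j - f_j*e_i (i<j): mu(Syz_1) = beta_2 = C(m,2) = m(m-1)/2
m=10
10*9/2 = 45


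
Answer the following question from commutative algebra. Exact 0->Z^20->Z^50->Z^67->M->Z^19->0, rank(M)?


Alt sum=0:
(-1)^0*20 + (-1)^1*50 + (-1)^2*67 + (-1)^3*? + (-1)^4*19=0
rank(M)=56


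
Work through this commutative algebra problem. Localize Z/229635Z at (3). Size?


3-primary part: 229635=3^8*35
Size=3^8=6561


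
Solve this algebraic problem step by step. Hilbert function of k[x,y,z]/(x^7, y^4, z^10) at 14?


Need i<7, j<4, k<10 with i+j+k=14.
For each i, j ranges over max(0,14-i-9)..min(3,14-i):
  i=0: j in [5,3] -> 0
  i=1: j in [4,3] -> 0
  i=2: j in [3,3] -> 1
  i=3: j in [2,3] -> 2
  i=4: j in [1,3] -> 3
  i=5: j in [0,3] -> 4
  i=6: j in [0,3] -> 4
H(14) = 0+0+1+2+3+4+4 = 14


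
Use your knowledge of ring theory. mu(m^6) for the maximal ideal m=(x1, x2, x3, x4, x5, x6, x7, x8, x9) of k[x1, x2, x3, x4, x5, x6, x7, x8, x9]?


Graded Nakayama: mu(m^d) = dim_k (m^d/m^(d+1)) = #degree-6 monomials in 9 vars
C(n+d-1,d)=C(14,6)=3003


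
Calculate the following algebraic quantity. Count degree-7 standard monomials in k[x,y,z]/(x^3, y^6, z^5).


Need i<3, j<6, k<5 with i+j+k=7.
For each i, j ranges over max(0,7-i-4)..min(5,7-i):
  i=0: j in [3,5] -> 3
  i=1: j in [2,5] -> 4
  i=2: j in [1,5] -> 5
H(7) = 3+4+5 = 12


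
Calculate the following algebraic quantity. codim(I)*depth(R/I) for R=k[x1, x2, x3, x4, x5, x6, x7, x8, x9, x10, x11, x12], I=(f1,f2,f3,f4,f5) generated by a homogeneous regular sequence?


codim=5, depth=dim(R/I)=12-5=7
Product=5*7=35


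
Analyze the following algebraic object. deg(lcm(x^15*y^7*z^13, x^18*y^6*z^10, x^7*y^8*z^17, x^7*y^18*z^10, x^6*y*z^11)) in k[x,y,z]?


lcm = componentwise max:
x: max(15,18,7,7,6)=18
y: max(7,6,8,18,1)=18
z: max(13,10,17,10,11)=17
Total=18+18+17=53


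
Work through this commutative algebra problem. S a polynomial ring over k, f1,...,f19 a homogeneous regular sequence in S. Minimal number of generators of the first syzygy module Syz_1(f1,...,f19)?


Regular sequence => Koszul complex is the minimal free resolution.
Syz_1 minimally generated by Koszul relations f_i*e_j - f_j*e_i (i<j): mu(Syz_1) = beta_2 = C(m,2) = m(m-1)/2
m=19
19*18/2 = 171


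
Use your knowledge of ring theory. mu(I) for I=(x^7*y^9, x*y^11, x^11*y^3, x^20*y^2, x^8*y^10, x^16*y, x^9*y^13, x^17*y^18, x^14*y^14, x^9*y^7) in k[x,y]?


Remove redundant (divisible by others).
x^17*y^18 redundant.
x^14*y^14 redundant.
x^8*y^10 redundant.
x^9*y^13 redundant.
x^20*y^2 redundant.
Min: x^16*y, x^11*y^3, x^9*y^7, x^7*y^9, x*y^11
Count=5


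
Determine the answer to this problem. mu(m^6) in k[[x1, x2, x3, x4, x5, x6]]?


C(n+d-1,d)=C(11,6)=462


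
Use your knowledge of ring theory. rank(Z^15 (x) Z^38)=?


rank(M(x)N) = rank(M)*rank(N)
15*38 = 570


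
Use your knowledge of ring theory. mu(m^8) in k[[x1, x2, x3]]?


C(n+d-1,d)=C(10,8)=45


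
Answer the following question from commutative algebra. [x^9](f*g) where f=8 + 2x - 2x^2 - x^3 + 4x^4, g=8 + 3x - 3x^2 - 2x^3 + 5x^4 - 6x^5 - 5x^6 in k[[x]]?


[x^9] = sum a_i*b_j, i+j=9
  -1*-5=5
  4*-6=-24
Sum=-19


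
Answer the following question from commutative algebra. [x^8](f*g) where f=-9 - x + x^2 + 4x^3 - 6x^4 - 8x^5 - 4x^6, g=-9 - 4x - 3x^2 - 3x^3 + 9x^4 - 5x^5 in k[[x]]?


[x^8] = sum a_i*b_j, i+j=8
  4*-5=-20
  -6*9=-54
  -8*-3=24
  -4*-3=12
Sum=-38


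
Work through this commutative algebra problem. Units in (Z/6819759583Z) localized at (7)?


Local ring = Z/40353607Z.
phi(40353607) = 7^8*(7-1) = 34588806


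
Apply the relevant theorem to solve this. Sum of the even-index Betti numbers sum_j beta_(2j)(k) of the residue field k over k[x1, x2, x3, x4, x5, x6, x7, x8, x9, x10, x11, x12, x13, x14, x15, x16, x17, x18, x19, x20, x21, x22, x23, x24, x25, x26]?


Koszul resolution: beta_i(k)=C(n,i), n=26
sum_even C(26,i) = 2^(n-1) = 2^25 = 33554432


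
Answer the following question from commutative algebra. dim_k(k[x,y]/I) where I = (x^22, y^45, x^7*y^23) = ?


k[x,y]/I, I = (x^22, y^45, x^7*y^23)
Rect: 22x45=990. Corner: (22-7)x(45-23)=330.
dim = 990-330 = 660


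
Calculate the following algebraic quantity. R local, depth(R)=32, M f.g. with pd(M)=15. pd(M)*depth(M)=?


pd+depth=32
depth=32-15=17
pd*depth=15*17=255


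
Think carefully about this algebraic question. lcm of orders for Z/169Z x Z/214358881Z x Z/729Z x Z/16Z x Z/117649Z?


Exponent = lcm of the cyclic orders; pairwise coprime => product.
13^2*11^8*3^6*2^4*7^6=169*214358881*729*16*117649=49712309177131705104


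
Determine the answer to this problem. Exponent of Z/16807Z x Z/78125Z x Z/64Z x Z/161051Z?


Exponent = lcm of the cyclic orders; pairwise coprime => product.
7^5*5^7*2^6*11^5=16807*78125*64*161051=13533920785000000


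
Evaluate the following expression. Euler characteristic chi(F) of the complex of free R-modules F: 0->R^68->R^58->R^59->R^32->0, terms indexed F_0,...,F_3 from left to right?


chi = sum (-1)^i * rank:
(-1)^0*68=68
(-1)^1*58=-58
(-1)^2*59=59
(-1)^3*32=-32
chi=37


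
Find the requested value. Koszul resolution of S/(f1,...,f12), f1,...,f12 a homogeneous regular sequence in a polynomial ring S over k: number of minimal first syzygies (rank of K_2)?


Regular sequence => Koszul complex is the minimal free resolution.
Syz_1 minimally generated by Koszul relations f_i*e_j - f_j*e_i (i<j): mu(Syz_1) = beta_2 = C(m,2) = m(m-1)/2
m=12
12*11/2 = 66


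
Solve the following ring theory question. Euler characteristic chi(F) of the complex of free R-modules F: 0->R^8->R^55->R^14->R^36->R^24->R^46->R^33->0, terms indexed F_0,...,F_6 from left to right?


chi = sum (-1)^i * rank:
(-1)^0*8=8
(-1)^1*55=-55
(-1)^2*14=14
(-1)^3*36=-36
(-1)^4*24=24
(-1)^5*46=-46
(-1)^6*33=33
chi=-58


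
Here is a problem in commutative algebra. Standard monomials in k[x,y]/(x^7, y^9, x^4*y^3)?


k[x,y]/I, I = (x^7, y^9, x^4*y^3)
Rect: 7x9=63. Corner: (7-4)x(9-3)=18.
dim = 63-18 = 45


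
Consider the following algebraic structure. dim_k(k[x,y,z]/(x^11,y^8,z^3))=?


Basis: x^iy^jz^k, i<11,j<8,k<3
11*8*3=264


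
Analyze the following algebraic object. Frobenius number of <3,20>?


gcd(3,20)=1 => F=ab-a-b=3*20-3-20=60-23=37


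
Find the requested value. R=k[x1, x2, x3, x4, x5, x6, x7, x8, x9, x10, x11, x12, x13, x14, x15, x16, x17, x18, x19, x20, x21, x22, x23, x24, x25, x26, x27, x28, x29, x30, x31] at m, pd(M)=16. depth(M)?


pd+depth=depth(R)=31
depth=31-16=15


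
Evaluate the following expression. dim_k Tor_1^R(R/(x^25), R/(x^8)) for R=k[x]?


Tor_1(R/I,R/J)=(I cap J)/IJ=(x^25)/(x^33)
dim=33-25=min(25,8)=8


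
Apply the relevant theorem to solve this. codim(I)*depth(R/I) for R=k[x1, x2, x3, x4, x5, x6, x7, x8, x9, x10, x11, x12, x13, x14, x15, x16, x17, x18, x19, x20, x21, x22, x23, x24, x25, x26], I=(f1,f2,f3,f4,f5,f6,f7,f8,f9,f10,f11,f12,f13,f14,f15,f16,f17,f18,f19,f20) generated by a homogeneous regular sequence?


codim=20, depth=dim(R/I)=26-20=6
Product=20*6=120


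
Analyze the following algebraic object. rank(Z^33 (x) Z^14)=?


rank(M(x)N) = rank(M)*rank(N)
33*14 = 462


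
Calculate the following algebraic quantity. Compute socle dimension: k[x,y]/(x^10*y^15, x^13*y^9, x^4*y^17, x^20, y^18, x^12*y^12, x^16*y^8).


Socle = ann(m) = span of standard monomials u with x*u, y*u in I (staircase corners).
Minimal generators: x^20, x^16*y^8, x^13*y^9, x^12*y^12, x^10*y^15, x^4*y^17, y^18
Corners: x^3y^17, x^9y^16, x^11y^14, x^12y^11, x^15y^8, x^19y^7
Socle dim=6


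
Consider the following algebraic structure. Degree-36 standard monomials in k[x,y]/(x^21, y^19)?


k[x,y], I = (x^21, y^19), d = 36
Need i < 21 and d-i < 19.
Range: 18 <= i <= 20.
H(36) = 3


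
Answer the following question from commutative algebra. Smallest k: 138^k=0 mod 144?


138^k mod 144:
k=1: 138
k=2: 36
k=3: 72
k=4: 0
First zero at k = 4


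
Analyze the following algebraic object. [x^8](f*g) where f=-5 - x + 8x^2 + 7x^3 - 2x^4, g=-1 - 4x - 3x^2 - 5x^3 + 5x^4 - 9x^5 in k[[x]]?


[x^8] = sum a_i*b_j, i+j=8
  7*-9=-63
  -2*5=-10
Sum=-73


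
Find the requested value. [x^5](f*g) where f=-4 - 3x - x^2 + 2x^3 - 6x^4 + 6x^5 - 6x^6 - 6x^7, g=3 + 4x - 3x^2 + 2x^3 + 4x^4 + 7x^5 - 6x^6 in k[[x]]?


[x^5] = sum a_i*b_j, i+j=5
  -4*7=-28
  -3*4=-12
  -1*2=-2
  2*-3=-6
  -6*4=-24
  6*3=18
Sum=-54


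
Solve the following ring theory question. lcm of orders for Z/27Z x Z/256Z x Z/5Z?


Exponent = lcm of the cyclic orders; pairwise coprime => product.
3^3*2^8*5^1=27*256*5=34560


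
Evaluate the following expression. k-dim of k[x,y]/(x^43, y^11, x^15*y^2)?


k[x,y]/I, I = (x^43, y^11, x^15*y^2)
Rect: 43x11=473. Corner: (43-15)x(11-2)=252.
dim = 473-252 = 221


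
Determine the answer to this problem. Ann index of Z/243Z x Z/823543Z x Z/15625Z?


Exponent = lcm of the cyclic orders; pairwise coprime => product.
3^5*7^7*5^6=243*823543*15625=3126889828125


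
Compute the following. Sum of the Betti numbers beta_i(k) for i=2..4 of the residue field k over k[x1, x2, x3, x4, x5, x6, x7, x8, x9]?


Koszul resolution: beta_i(k)=C(n,i), n=9
C(9,2)=36, C(9,3)=84, C(9,4)=126
Sum=246


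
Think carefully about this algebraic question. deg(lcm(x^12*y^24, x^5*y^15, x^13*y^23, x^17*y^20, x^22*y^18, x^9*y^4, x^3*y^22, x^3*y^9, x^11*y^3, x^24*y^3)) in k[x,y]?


lcm = componentwise max:
x: max(12,5,13,17,22,9,3,3,11,24)=24
y: max(24,15,23,20,18,4,22,9,3,3)=24
Total=24+24=48


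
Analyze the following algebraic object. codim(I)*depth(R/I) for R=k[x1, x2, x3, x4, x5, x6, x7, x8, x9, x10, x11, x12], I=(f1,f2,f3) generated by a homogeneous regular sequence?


codim=3, depth=dim(R/I)=12-3=9
Product=3*9=27


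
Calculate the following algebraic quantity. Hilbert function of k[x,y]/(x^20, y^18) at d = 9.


k[x,y], I = (x^20, y^18), d = 9
Need i < 20 and d-i < 18.
Range: 0 <= i <= 9.
H(9) = 10


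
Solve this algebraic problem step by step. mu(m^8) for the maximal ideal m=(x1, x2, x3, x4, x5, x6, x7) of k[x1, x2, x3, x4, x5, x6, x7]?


Graded Nakayama: mu(m^d) = dim_k (m^d/m^(d+1)) = #degree-8 monomials in 7 vars
C(n+d-1,d)=C(14,8)=3003


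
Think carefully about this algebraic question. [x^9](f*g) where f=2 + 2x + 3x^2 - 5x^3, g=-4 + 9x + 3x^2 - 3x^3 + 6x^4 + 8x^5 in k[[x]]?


[x^9] = sum a_i*b_j, i+j=9
Sum=0


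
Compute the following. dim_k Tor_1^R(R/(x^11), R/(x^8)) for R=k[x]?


Tor_1(R/I,R/J)=(I cap J)/IJ=(x^11)/(x^19)
dim=19-11=min(11,8)=8


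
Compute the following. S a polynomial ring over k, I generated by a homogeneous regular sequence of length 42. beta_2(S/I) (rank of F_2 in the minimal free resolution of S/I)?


Regular sequence => Koszul complex is the minimal free resolution.
Syz_1 minimally generated by Koszul relations f_i*e_j - f_j*e_i (i<j): mu(Syz_1) = beta_2 = C(m,2) = m(m-1)/2
m=42
42*41/2 = 861


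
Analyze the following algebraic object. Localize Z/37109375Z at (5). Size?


5-primary part: 37109375=5^9*19
Size=5^9=1953125


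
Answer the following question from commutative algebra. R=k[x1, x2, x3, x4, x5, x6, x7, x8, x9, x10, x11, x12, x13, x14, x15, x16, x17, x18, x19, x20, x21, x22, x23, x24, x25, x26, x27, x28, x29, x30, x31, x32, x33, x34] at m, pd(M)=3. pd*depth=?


pd+depth=34
depth=34-3=31
pd*depth=3*31=93


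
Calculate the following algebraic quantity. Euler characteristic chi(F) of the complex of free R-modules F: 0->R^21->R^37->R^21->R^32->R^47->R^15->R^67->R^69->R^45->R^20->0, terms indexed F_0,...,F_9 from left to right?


chi = sum (-1)^i * rank:
(-1)^0*21=21
(-1)^1*37=-37
(-1)^2*21=21
(-1)^3*32=-32
(-1)^4*47=47
(-1)^5*15=-15
(-1)^6*67=67
(-1)^7*69=-69
(-1)^8*45=45
(-1)^9*20=-20
chi=28


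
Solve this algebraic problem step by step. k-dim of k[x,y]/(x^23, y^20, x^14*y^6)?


k[x,y]/I, I = (x^23, y^20, x^14*y^6)
Rect: 23x20=460. Corner: (23-14)x(20-6)=126.
dim = 460-126 = 334


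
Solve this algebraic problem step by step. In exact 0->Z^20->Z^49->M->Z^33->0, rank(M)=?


Alt sum=0:
(-1)^0*20 + (-1)^1*49 + (-1)^2*? + (-1)^3*33=0
rank(M)=62


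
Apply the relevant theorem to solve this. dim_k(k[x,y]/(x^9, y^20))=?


Basis: x^i*y^j, i<9, j<20
9*20=180


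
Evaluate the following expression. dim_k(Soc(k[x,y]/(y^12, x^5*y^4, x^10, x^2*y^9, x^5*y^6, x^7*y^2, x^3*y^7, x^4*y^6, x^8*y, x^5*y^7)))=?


Socle = ann(m) = span of standard monomials u with x*u, y*u in I (staircase corners).
Redundant generators: x^5*y^6, x^5*y^7
Minimal generators: x^10, x^8*y, x^7*y^2, x^5*y^4, x^4*y^6, x^3*y^7, x^2*y^9, y^12
Corners: xy^11, x^2y^8, x^3y^6, x^4y^5, x^6y^3, x^7y, x^9
Socle dim=7


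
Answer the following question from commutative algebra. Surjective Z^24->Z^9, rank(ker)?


rank(ker) = 24-9 = 15


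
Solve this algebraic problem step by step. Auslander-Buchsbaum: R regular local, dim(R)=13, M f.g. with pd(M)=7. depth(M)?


pd+depth=depth(R)=13
depth=13-7=6


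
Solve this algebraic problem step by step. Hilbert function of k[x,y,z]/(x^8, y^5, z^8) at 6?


Need i<8, j<5, k<8 with i+j+k=6.
For each i, j ranges over max(0,6-i-7)..min(4,6-i):
  i=0: j in [0,4] -> 5
  i=1: j in [0,4] -> 5
  i=2: j in [0,4] -> 5
  i=3: j in [0,3] -> 4
  i=4: j in [0,2] -> 3
  i=5: j in [0,1] -> 2
  i=6: j in [0,0] -> 1
H(6) = 5+5+5+4+3+2+1 = 25


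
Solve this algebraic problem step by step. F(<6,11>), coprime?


gcd(6,11)=1 => F=ab-a-b=6*11-6-11=66-17=49


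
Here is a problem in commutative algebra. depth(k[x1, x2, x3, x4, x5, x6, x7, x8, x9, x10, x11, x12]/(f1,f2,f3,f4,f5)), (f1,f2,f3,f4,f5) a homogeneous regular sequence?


depth(R)=12
depth(R/I)=12-5=7


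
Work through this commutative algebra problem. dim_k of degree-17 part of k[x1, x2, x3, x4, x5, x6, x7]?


C(d+n-1,n-1)=C(23,6)=100947


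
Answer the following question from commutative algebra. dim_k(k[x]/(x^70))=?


Basis: 1,x,...,x^69
dim=70


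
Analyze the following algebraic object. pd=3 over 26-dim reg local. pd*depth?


pd+depth=26
depth=26-3=23
pd*depth=3*23=69


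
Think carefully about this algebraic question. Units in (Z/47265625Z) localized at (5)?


Local ring = Z/390625Z.
phi(390625) = 5^7*(5-1) = 312500


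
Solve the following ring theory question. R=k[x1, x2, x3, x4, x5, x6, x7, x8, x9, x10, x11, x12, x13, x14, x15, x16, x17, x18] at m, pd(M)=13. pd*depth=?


pd+depth=18
depth=18-13=5
pd*depth=13*5=65


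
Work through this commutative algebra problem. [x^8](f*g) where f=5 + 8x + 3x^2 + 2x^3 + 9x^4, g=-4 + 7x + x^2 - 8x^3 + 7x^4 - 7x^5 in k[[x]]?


[x^8] = sum a_i*b_j, i+j=8
  2*-7=-14
  9*7=63
Sum=49


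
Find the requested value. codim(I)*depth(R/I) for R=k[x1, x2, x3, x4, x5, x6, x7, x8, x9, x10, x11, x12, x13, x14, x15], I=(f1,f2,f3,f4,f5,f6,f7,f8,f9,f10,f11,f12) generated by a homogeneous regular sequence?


codim=12, depth=dim(R/I)=15-12=3
Product=12*3=36


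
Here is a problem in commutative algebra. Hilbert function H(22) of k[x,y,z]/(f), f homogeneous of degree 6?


C(24,2)-C(18,2)=276-153=123


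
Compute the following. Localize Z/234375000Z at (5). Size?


5-primary part: 234375000=5^10*24
Size=5^10=9765625


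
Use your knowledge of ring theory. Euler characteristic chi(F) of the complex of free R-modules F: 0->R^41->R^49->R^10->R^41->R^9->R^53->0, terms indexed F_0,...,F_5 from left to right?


chi = sum (-1)^i * rank:
(-1)^0*41=41
(-1)^1*49=-49
(-1)^2*10=10
(-1)^3*41=-41
(-1)^4*9=9
(-1)^5*53=-53
chi=-83


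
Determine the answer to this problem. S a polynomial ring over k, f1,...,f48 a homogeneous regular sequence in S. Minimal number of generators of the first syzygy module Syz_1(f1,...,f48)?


Regular sequence => Koszul complex is the minimal free resolution.
Syz_1 minimally generated by Koszul relations f_i*e_j - f_j*e_i (i<j): mu(Syz_1) = beta_2 = C(m,2) = m(m-1)/2
m=48
48*47/2 = 1128


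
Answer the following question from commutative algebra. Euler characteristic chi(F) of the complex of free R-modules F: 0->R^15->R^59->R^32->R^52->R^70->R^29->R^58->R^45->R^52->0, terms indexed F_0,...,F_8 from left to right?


chi = sum (-1)^i * rank:
(-1)^0*15=15
(-1)^1*59=-59
(-1)^2*32=32
(-1)^3*52=-52
(-1)^4*70=70
(-1)^5*29=-29
(-1)^6*58=58
(-1)^7*45=-45
(-1)^8*52=52
chi=42


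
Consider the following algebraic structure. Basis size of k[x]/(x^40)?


Basis: 1,x,...,x^39
dim=40


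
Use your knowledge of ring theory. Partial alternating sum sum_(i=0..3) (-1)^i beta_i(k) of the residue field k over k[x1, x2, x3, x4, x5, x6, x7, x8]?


Koszul resolution: beta_i(k)=C(n,i), n=8
sum_(i=0..p) (-1)^i C(n,i) = (-1)^p C(n-1,p)
(-1)^3*C(7,3) = (-1)^3*35 = -35


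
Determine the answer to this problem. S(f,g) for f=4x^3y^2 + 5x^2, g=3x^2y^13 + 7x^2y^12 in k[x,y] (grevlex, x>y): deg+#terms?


LT(f)=4x^3y^2, LT(g)=3x^2y^13
lcm(LM)=x^3y^13
S(f,g) (scaled by 12 to clear denominators) = 3y^11*f - 4x*g = -28x^3y^12 + 15x^2y^11
2 terms, deg 15.
15+2=17


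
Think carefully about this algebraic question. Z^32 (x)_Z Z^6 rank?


rank(M(x)N) = rank(M)*rank(N)
32*6 = 192


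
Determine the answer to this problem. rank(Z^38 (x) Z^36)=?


rank(M(x)N) = rank(M)*rank(N)
38*36 = 1368


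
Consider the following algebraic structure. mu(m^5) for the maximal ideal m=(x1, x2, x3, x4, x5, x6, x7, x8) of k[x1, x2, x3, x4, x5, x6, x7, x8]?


Graded Nakayama: mu(m^d) = dim_k (m^d/m^(d+1)) = #degree-5 monomials in 8 vars
C(n+d-1,d)=C(12,5)=792


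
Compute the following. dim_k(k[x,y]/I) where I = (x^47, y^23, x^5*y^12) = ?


k[x,y]/I, I = (x^47, y^23, x^5*y^12)
Rect: 47x23=1081. Corner: (47-5)x(23-12)=462.
dim = 1081-462 = 619


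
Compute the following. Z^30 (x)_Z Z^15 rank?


rank(M(x)N) = rank(M)*rank(N)
30*15 = 450


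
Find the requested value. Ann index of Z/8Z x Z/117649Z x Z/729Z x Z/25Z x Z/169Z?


Exponent = lcm of the cyclic orders; pairwise coprime => product.
2^3*7^6*3^6*5^2*13^2=8*117649*729*25*169=2898894889800


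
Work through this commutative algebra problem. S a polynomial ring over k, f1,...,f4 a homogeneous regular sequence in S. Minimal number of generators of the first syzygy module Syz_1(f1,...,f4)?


Regular sequence => Koszul complex is the minimal free resolution.
Syz_1 minimally generated by Koszul relations f_i*e_j - f_j*e_i (i<j): mu(Syz_1) = beta_2 = C(m,2) = m(m-1)/2
m=4
4*3/2 = 6


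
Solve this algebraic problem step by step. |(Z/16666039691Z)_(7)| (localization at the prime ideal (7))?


7-primary part: 16666039691=7^10*59
Size=7^10=282475249


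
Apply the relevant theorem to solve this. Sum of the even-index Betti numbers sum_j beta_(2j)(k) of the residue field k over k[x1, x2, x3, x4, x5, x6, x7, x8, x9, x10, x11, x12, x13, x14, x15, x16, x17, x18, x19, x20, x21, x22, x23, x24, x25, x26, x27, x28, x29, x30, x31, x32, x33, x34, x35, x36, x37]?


Koszul resolution: beta_i(k)=C(n,i), n=37
sum_even C(37,i) = 2^(n-1) = 2^36 = 68719476736


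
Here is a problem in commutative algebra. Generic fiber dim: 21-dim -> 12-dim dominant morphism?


dim(fiber)=dim(X)-dim(Y)=21-12=9


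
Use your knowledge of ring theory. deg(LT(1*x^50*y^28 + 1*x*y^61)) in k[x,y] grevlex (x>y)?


LT: 1*x^50*y^28
deg_x=50, deg_y=28
Total=50+28=78


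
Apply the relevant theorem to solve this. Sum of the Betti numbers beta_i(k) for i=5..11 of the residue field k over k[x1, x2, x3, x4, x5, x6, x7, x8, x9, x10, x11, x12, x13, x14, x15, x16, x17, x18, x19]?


Koszul resolution: beta_i(k)=C(n,i), n=19
C(19,5)=11628, C(19,6)=27132, C(19,7)=50388, C(19,8)=75582, C(19,9)=92378, C(19,10)=92378, C(19,11)=75582
Sum=425068


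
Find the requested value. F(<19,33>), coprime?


gcd(19,33)=1 => F=ab-a-b=19*33-19-33=627-52=575


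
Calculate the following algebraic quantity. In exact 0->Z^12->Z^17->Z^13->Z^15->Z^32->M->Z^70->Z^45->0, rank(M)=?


Alt sum=0:
(-1)^0*12 + (-1)^1*17 + (-1)^2*13 + (-1)^3*15 + (-1)^4*32 + (-1)^5*? + (-1)^6*70 + (-1)^7*45=0
rank(M)=50


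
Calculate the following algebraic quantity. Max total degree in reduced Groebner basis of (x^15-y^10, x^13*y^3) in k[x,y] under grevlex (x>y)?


LT(f1)=x^15, LT(f2)=x^13y^3, lcm=x^15y^3
S(f1,f2) = y^3*f1 - x^2*f2 = -y^13
Reduced GB = {f1, f2, y^13}; degrees 15, 16, 13
Max = 16


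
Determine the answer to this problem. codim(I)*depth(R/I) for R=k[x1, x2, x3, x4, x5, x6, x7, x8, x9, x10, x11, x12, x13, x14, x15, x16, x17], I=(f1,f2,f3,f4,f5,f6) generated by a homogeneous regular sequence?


codim=6, depth=dim(R/I)=17-6=11
Product=6*11=66


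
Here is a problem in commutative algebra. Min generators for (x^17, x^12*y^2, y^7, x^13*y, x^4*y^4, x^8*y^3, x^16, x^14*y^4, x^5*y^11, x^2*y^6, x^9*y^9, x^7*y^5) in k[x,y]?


Remove redundant (divisible by others).
x^17 redundant.
x^14*y^4 redundant.
x^9*y^9 redundant.
x^5*y^11 redundant.
x^7*y^5 redundant.
Min: x^16, x^13*y, x^12*y^2, x^8*y^3, x^4*y^4, x^2*y^6, y^7
Count=7


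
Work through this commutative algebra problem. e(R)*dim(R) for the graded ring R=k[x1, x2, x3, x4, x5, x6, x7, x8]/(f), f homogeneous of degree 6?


e(R)=deg(f)=6, dim(R)=8-1=7
e*dim=6*7=42


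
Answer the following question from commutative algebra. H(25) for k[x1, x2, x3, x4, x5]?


C(d+n-1,n-1)=C(29,4)=23751


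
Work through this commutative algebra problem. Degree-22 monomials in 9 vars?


C(d+n-1,n-1)=C(30,8)=5852925


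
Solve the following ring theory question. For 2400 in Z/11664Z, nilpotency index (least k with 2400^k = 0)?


2400^k mod 11664:
k=1: 2400
k=2: 9648
k=3: 2160
k=4: 5184
k=5: 7776
k=6: 0
First zero at k = 6


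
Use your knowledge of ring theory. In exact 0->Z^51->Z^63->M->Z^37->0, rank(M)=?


Alt sum=0:
(-1)^0*51 + (-1)^1*63 + (-1)^2*? + (-1)^3*37=0
rank(M)=49


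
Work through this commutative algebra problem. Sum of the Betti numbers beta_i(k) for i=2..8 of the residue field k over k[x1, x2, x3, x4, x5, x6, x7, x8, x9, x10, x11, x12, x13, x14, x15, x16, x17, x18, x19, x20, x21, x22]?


Koszul resolution: beta_i(k)=C(n,i), n=22
C(22,2)=231, C(22,3)=1540, C(22,4)=7315, C(22,5)=26334, C(22,6)=74613, C(22,7)=170544, C(22,8)=319770
Sum=600347


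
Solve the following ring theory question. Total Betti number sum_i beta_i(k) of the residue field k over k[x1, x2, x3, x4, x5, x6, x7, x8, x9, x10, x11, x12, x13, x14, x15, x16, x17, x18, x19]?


Koszul resolution: beta_i(k)=C(n,i), n=19
sum_i C(19,i) = 2^19 = 524288


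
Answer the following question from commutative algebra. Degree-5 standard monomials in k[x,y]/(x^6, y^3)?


k[x,y], I = (x^6, y^3), d = 5
Need i < 6 and d-i < 3.
Range: 3 <= i <= 5.
H(5) = 3


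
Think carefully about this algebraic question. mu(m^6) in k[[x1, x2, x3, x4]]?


C(n+d-1,d)=C(9,6)=84


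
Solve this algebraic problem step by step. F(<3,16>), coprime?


gcd(3,16)=1 => F=ab-a-b=3*16-3-16=48-19=29


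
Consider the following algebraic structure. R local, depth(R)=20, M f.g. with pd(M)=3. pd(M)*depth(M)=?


pd+depth=20
depth=20-3=17
pd*depth=3*17=51


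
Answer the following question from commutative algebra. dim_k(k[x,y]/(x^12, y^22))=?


Basis: x^i*y^j, i<12, j<22
12*22=264


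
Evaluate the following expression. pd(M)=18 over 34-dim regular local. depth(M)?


pd+depth=depth(R)=34
depth=34-18=16


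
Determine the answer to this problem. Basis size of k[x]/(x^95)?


Basis: 1,x,...,x^94
dim=95


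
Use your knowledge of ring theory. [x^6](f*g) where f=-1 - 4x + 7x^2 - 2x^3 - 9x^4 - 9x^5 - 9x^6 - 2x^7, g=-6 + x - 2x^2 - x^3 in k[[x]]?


[x^6] = sum a_i*b_j, i+j=6
  -2*-1=2
  -9*-2=18
  -9*1=-9
  -9*-6=54
Sum=65


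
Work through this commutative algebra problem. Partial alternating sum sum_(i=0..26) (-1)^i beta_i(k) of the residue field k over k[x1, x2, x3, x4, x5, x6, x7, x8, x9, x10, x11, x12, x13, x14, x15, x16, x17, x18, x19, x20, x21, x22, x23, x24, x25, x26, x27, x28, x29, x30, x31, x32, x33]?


Koszul resolution: beta_i(k)=C(n,i), n=33
sum_(i=0..p) (-1)^i C(n,i) = (-1)^p C(n-1,p)
(-1)^26*C(32,26) = (-1)^26*906192 = 906192


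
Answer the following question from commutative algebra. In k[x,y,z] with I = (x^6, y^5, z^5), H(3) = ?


Need i<6, j<5, k<5 with i+j+k=3.
For each i, j ranges over max(0,3-i-4)..min(4,3-i):
  i=0: j in [0,3] -> 4
  i=1: j in [0,2] -> 3
  i=2: j in [0,1] -> 2
  i=3: j in [0,0] -> 1
H(3) = 4+3+2+1 = 10


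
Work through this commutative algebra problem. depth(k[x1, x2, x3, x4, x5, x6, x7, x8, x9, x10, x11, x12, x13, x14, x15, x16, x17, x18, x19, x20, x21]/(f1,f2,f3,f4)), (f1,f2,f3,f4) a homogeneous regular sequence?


depth(R)=21
depth(R/I)=21-4=17


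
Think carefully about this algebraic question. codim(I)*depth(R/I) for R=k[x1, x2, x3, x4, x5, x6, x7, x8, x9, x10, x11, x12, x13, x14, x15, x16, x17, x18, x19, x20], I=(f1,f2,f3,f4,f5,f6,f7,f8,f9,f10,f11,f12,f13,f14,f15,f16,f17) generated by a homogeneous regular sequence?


codim=17, depth=dim(R/I)=20-17=3
Product=17*3=51


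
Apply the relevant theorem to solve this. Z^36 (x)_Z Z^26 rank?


rank(M(x)N) = rank(M)*rank(N)
36*26 = 936


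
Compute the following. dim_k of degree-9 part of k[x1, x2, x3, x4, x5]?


C(d+n-1,n-1)=C(13,4)=715


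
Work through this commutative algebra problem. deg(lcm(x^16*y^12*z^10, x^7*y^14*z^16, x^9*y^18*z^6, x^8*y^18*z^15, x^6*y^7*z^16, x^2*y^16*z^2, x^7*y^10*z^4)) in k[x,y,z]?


lcm = componentwise max:
x: max(16,7,9,8,6,2,7)=16
y: max(12,14,18,18,7,16,10)=18
z: max(10,16,6,15,16,2,4)=16
Total=16+18+16=50


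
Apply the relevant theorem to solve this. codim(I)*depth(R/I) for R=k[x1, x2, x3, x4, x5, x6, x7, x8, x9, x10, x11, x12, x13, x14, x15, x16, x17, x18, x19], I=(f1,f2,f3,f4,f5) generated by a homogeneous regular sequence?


codim=5, depth=dim(R/I)=19-5=14
Product=5*14=70


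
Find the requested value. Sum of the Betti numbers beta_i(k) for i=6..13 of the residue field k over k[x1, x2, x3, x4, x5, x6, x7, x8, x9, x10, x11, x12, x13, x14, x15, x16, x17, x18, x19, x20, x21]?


Koszul resolution: beta_i(k)=C(n,i), n=21
C(21,6)=54264, C(21,7)=116280, C(21,8)=203490, C(21,9)=293930, C(21,10)=352716, C(21,11)=352716, C(21,12)=293930, C(21,13)=203490
Sum=1870816


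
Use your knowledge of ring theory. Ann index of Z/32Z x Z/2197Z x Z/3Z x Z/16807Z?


Exponent = lcm of the cyclic orders; pairwise coprime => product.
2^5*13^3*3^1*7^5=32*2197*3*16807=3544797984


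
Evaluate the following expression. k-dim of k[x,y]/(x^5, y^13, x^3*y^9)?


k[x,y]/I, I = (x^5, y^13, x^3*y^9)
Rect: 5x13=65. Corner: (5-3)x(13-9)=8.
dim = 65-8 = 57


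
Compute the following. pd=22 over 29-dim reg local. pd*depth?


pd+depth=29
depth=29-22=7
pd*depth=22*7=154


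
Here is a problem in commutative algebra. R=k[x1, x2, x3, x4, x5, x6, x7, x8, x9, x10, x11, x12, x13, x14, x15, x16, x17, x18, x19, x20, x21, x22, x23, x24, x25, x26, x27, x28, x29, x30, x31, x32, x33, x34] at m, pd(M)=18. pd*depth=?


pd+depth=34
depth=34-18=16
pd*depth=18*16=288


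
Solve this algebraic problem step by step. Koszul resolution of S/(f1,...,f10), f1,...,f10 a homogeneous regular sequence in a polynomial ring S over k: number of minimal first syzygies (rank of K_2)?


Regular sequence => Koszul complex is the minimal free resolution.
Syz_1 minimally generated by Koszul relations f_i*e_j - f_j*e_i (i<j): mu(Syz_1) = beta_2 = C(m,2) = m(m-1)/2
m=10
10*9/2 = 45


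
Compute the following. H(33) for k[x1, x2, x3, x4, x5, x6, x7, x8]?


C(d+n-1,n-1)=C(40,7)=18643560


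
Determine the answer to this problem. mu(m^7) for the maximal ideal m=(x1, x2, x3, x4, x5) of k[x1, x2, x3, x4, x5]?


Graded Nakayama: mu(m^d) = dim_k (m^d/m^(d+1)) = #degree-7 monomials in 5 vars
C(n+d-1,d)=C(11,7)=330


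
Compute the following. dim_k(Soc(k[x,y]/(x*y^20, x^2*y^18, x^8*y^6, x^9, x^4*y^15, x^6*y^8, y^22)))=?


Socle = ann(m) = span of standard monomials u with x*u, y*u in I (staircase corners).
Minimal generators: x^9, x^8*y^6, x^6*y^8, x^4*y^15, x^2*y^18, x*y^20, y^22
Corners: y^21, xy^19, x^3y^17, x^5y^14, x^7y^7, x^8y^5
Socle dim=6


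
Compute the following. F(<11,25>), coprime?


gcd(11,25)=1 => F=ab-a-b=11*25-11-25=275-36=239


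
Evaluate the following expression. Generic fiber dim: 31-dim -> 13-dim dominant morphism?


dim(fiber)=dim(X)-dim(Y)=31-13=18


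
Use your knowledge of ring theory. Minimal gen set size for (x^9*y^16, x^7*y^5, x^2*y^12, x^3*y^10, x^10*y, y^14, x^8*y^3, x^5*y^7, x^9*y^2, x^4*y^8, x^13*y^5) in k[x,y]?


Remove redundant (divisible by others).
x^13*y^5 redundant.
x^9*y^16 redundant.
Min: x^10*y, x^9*y^2, x^8*y^3, x^7*y^5, x^5*y^7, x^4*y^8, x^3*y^10, x^2*y^12, y^14
Count=9


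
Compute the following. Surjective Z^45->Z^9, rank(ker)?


rank(ker) = 45-9 = 36


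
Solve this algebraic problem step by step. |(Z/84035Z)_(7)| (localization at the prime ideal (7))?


7-primary part: 84035=7^5*5
Size=7^5=16807


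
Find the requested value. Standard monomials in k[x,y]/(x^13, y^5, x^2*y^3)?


k[x,y]/I, I = (x^13, y^5, x^2*y^3)
Rect: 13x5=65. Corner: (13-2)x(5-3)=22.
dim = 65-22 = 43


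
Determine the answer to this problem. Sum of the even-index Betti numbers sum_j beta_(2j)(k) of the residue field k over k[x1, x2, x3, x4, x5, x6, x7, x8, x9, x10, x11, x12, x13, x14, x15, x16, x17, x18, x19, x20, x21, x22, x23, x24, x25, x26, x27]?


Koszul resolution: beta_i(k)=C(n,i), n=27
sum_even C(27,i) = 2^(n-1) = 2^26 = 67108864


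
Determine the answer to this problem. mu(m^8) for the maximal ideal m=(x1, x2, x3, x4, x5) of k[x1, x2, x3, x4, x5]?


Graded Nakayama: mu(m^d) = dim_k (m^d/m^(d+1)) = #degree-8 monomials in 5 vars
C(n+d-1,d)=C(12,8)=495


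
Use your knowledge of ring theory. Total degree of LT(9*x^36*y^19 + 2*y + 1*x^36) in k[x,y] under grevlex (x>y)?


LT: 9*x^36*y^19
deg_x=36, deg_y=19
Total=36+19=55


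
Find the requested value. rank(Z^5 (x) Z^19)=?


rank(M(x)N) = rank(M)*rank(N)
5*19 = 95


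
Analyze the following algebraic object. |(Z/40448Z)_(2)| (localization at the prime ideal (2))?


2-primary part: 40448=2^9*79
Size=2^9=512


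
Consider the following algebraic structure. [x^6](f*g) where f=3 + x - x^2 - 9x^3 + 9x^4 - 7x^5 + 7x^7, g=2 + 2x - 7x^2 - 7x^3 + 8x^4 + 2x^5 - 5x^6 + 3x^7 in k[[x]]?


[x^6] = sum a_i*b_j, i+j=6
  3*-5=-15
  1*2=2
  -1*8=-8
  -9*-7=63
  9*-7=-63
  -7*2=-14
Sum=-35


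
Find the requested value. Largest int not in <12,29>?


gcd(12,29)=1 => F=ab-a-b=12*29-12-29=348-41=307


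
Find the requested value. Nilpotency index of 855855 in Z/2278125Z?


855855^k mod 2278125:
k=1: 855855
k=2: 2249775
k=3: 820125
k=4: 1822500
k=5: 0
First zero at k = 5


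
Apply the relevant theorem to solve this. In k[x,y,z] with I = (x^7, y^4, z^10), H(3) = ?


Need i<7, j<4, k<10 with i+j+k=3.
For each i, j ranges over max(0,3-i-9)..min(3,3-i):
  i=0: j in [0,3] -> 4
  i=1: j in [0,2] -> 3
  i=2: j in [0,1] -> 2
  i=3: j in [0,0] -> 1
H(3) = 4+3+2+1 = 10


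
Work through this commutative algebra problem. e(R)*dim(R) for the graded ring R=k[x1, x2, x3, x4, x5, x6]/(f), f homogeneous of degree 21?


e(R)=deg(f)=21, dim(R)=6-1=5
e*dim=21*5=105


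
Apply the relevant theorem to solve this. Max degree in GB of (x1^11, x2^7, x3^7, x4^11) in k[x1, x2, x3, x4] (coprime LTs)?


Pure powers, coprime LTs => already GB.
Degrees: 11, 7, 7, 11
Max=11


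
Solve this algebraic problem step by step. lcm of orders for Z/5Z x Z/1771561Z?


Exponent = lcm of the cyclic orders; pairwise coprime => product.
5^1*11^6=5*1771561=8857805


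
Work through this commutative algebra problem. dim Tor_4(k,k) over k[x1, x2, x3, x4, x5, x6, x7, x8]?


Koszul: C(n,i)=C(8,4)=70


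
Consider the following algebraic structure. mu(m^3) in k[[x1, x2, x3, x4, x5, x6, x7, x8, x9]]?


C(n+d-1,d)=C(11,3)=165


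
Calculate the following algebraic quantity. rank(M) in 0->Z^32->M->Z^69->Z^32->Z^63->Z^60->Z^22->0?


Alt sum=0:
(-1)^0*32 + (-1)^1*? + (-1)^2*69 + (-1)^3*32 + (-1)^4*63 + (-1)^5*60 + (-1)^6*22=0
rank(M)=94


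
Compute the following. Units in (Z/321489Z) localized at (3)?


Local ring = Z/6561Z.
phi(6561) = 3^7*(3-1) = 4374


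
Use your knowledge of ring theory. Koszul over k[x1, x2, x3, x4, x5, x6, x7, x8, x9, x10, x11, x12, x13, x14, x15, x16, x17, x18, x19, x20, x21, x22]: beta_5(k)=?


C(n,i)=C(22,5)=26334


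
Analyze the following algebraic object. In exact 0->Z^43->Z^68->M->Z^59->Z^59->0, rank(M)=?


Alt sum=0:
(-1)^0*43 + (-1)^1*68 + (-1)^2*? + (-1)^3*59 + (-1)^4*59=0
rank(M)=25


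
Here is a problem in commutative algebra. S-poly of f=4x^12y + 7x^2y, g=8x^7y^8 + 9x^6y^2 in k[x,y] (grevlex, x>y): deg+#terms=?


LT(f)=4x^12y, LT(g)=8x^7y^8
lcm(LM)=x^12y^8
S(f,g) (scaled by 32 to clear denominators) = 8y^7*f - 4x^5*g = -36x^11y^2 + 56x^2y^8
2 terms, deg 13.
13+2=15


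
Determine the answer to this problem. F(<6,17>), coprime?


gcd(6,17)=1 => F=ab-a-b=6*17-6-17=102-23=79


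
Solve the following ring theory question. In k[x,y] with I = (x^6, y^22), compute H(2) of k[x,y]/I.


k[x,y], I = (x^6, y^22), d = 2
Need i < 6 and d-i < 22.
Range: 0 <= i <= 2.
H(2) = 3


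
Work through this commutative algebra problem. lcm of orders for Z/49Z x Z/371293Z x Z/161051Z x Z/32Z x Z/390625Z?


Exponent = lcm of the cyclic orders; pairwise coprime => product.
7^2*13^5*11^5*2^5*5^8=49*371293*161051*32*390625=36625729227587500000


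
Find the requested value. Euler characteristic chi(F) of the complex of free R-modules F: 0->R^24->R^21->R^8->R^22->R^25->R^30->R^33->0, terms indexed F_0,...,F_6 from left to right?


chi = sum (-1)^i * rank:
(-1)^0*24=24
(-1)^1*21=-21
(-1)^2*8=8
(-1)^3*22=-22
(-1)^4*25=25
(-1)^5*30=-30
(-1)^6*33=33
chi=17


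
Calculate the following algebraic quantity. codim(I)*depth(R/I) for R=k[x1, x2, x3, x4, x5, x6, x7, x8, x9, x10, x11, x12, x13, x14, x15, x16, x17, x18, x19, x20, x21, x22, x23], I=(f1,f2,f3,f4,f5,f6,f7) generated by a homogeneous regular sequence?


codim=7, depth=dim(R/I)=23-7=16
Product=7*16=112
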